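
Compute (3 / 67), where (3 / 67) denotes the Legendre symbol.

-1

(3 / 67)
  = -(67 / 3)    [QR: both ≡ 3 mod 4, sign flips]
  = -(1 / 3)    [67 ≡ 1 mod 3]
  = -1    [(1 / 3) = 1]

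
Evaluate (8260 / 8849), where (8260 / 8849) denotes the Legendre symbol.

(8260 / 8849)
  = (2065 / 8849)    [8849 ≡ 1 mod 8 ⇒ (2 / 8849)^2 = +1]
  = (8849 / 2065)    [QR: 2065 ≡ 1 mod 4, sign kept]
  = (589 / 2065)    [8849 ≡ 589 mod 2065]
  = (2065 / 589)    [QR: 589 ≡ 1 mod 4, sign kept]
  = (298 / 589)    [2065 ≡ 298 mod 589]
  = -(149 / 589)    [589 ≡ 5 mod 8 ⇒ (2 / 589) = -1]
  = -(589 / 149)    [QR: 149 ≡ 1 mod 4, sign kept]
  = -(142 / 149)    [589 ≡ 142 mod 149]
  = (71 / 149)    [149 ≡ 5 mod 8 ⇒ (2 / 149) = -1]
  = (149 / 71)    [QR: 149 ≡ 1 mod 4, sign kept]
  = (7 / 71)    [149 ≡ 7 mod 71]
  = -(71 / 7)    [QR: both ≡ 3 mod 4, sign flips]
  = -(1 / 7)    [71 ≡ 1 mod 7]
  = -1    [(1 / 7) = 1]

-1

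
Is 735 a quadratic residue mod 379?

no

(735|379)
  = (356|379)    [735 ≡ 356 mod 379]
  = (89|379)    [379 ≡ 3 mod 8 ⇒ (2|379)^2 = +1]
  = (379|89)    [QR: 89 ≡ 1 mod 4, sign kept]
  = (23|89)    [379 ≡ 23 mod 89]
  = (89|23)    [QR: 89 ≡ 1 mod 4, sign kept]
  = (20|23)    [89 ≡ 20 mod 23]
  = (5|23)    [23 ≡ 7 mod 8 ⇒ (2|23)^2 = +1]
  = (23|5)    [QR: 5 ≡ 1 mod 4, sign kept]
  = (3|5)    [23 ≡ 3 mod 5]
  = (5|3)    [QR: 5 ≡ 1 mod 4, sign kept]
  = (2|3)    [5 ≡ 2 mod 3]
  = -(1|3)    [3 ≡ 3 mod 8 ⇒ (2|3) = -1]
  = -1    [(1|3) = 1]
(735|379) = -1, and 379 is prime, so 735 is not a quadratic residue mod 379.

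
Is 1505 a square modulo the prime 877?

no

(1505|877)
  = (628|877)    [1505 ≡ 628 mod 877]
  = (157|877)    [877 ≡ 5 mod 8 ⇒ (2|877)^2 = +1]
  = (877|157)    [QR: 157 ≡ 1 mod 4, sign kept]
  = (92|157)    [877 ≡ 92 mod 157]
  = (23|157)    [157 ≡ 5 mod 8 ⇒ (2|157)^2 = +1]
  = (157|23)    [QR: 157 ≡ 1 mod 4, sign kept]
  = (19|23)    [157 ≡ 19 mod 23]
  = -(23|19)    [QR: both ≡ 3 mod 4, sign flips]
  = -(4|19)    [23 ≡ 4 mod 19]
  = -(1|19)    [19 ≡ 3 mod 8 ⇒ (2|19)^2 = +1]
  = -1    [(1|19) = 1]
(1505|877) = -1, and 877 is prime, so 1505 is not a quadratic residue mod 877.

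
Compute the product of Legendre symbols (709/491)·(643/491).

1

By multiplicativity, (709·643/491) = (709/491)·(643/491).
First factor (709/491):
Reduce the numerator: 709 ≡ 218 (mod 491), so (709/491) = (218/491).
Factor out 2: 218 = 2·109. Since 491 ≡ 3 (mod 8), (2/491) = -1. Now have -(109/491).
109 ≡ 1 (mod 4), so quadratic reciprocity gives (109/491) = (491/109). Reduce: 491 ≡ 55 (mod 109). Now have -(55/109).
109 ≡ 1 (mod 4), so quadratic reciprocity gives (55/109) = (109/55). Reduce: 109 ≡ 54 (mod 55). Now have -(54/55).
Factor out 2: 54 = 2·27. Since 55 ≡ 7 (mod 8), (2/55) = +1. Now have -(27/55).
Both 27 ≡ 3 and 55 ≡ 3 (mod 4), so reciprocity gives (27/55) = -(55/27). Reduce: 55 ≡ 1 (mod 27). Now have (1/27).
(1/27) = 1. Collecting the sign factors: 1.
Second factor (643/491):
Reduce the numerator: 643 ≡ 152 (mod 491), so (643/491) = (152/491).
Factor out 2: 152 = 2^3·19. Since 491 ≡ 3 (mod 8), (2/491) = -1, and (2/491)^3 = -1. Now have -(19/491).
Both 19 ≡ 3 and 491 ≡ 3 (mod 4), so reciprocity gives (19/491) = -(491/19). Reduce: 491 ≡ 16 (mod 19). Now have (16/19).
Factor out 2: 16 = 2^4. Since 19 ≡ 3 (mod 8), (2/19) = -1, and (2/19)^4 = +1. Now have (1/19).
(1/19) = 1. Collecting the sign factors: 1.
Product: (1)·(1) = 1.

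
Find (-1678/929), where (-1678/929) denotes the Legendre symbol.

1

Reduce the numerator: -1678 ≡ 180 (mod 929), so (-1678/929) = (180/929).
Factor out 2: 180 = 2^2·45. Since 929 ≡ 1 (mod 8), (2/929) = +1, and (2/929)^2 = +1. Now have (45/929).
45 ≡ 1 (mod 4), so quadratic reciprocity gives (45/929) = (929/45). Reduce: 929 ≡ 29 (mod 45). Now have (29/45).
29 ≡ 1 (mod 4), so quadratic reciprocity gives (29/45) = (45/29). Reduce: 45 ≡ 16 (mod 29). Now have (16/29).
Factor out 2: 16 = 2^4. Since 29 ≡ 5 (mod 8), (2/29) = -1, and (2/29)^4 = +1. Now have (1/29).
(1/29) = 1. Collecting the sign factors: 1.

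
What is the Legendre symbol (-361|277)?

Reduce the numerator: -361 ≡ 193 (mod 277), so (-361|277) = (193|277).
193 ≡ 1 (mod 4), so quadratic reciprocity gives (193|277) = (277|193). Reduce: 277 ≡ 84 (mod 193). Now have (84|193).
Factor out 2: 84 = 2^2·21. Since 193 ≡ 1 (mod 8), (2|193) = +1, and (2|193)^2 = +1. Now have (21|193).
21 ≡ 1 (mod 4), so quadratic reciprocity gives (21|193) = (193|21). Reduce: 193 ≡ 4 (mod 21). Now have (4|21).
Factor out 2: 4 = 2^2. Since 21 ≡ 5 (mod 8), (2|21) = -1, and (2|21)^2 = +1. Now have (1|21).
(1|21) = 1. Collecting the sign factors: 1.

1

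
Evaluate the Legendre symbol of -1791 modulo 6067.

-1

(-1791 / 6067)
  = (4276 / 6067)    [-1791 ≡ 4276 mod 6067]
  = (1069 / 6067)    [6067 ≡ 3 mod 8 ⇒ (2 / 6067)^2 = +1]
  = (6067 / 1069)    [QR: 1069 ≡ 1 mod 4, sign kept]
  = (722 / 1069)    [6067 ≡ 722 mod 1069]
  = -(361 / 1069)    [1069 ≡ 5 mod 8 ⇒ (2 / 1069) = -1]
  = -(1069 / 361)    [QR: 361 ≡ 1 mod 4, sign kept]
  = -(347 / 361)    [1069 ≡ 347 mod 361]
  = -(361 / 347)    [QR: 361 ≡ 1 mod 4, sign kept]
  = -(14 / 347)    [361 ≡ 14 mod 347]
  = (7 / 347)    [347 ≡ 3 mod 8 ⇒ (2 / 347) = -1]
  = -(347 / 7)    [QR: both ≡ 3 mod 4, sign flips]
  = -(4 / 7)    [347 ≡ 4 mod 7]
  = -(1 / 7)    [7 ≡ 7 mod 8 ⇒ (2 / 7)^2 = +1]
  = -1    [(1 / 7) = 1]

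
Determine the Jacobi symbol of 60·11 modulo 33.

By multiplicativity, (60·11 / 33) = (60 / 33)·(11 / 33).
First factor (60 / 33):
(60 / 33)
  = (27 / 33)    [60 ≡ 27 mod 33]
  = (33 / 27)    [QR: 33 ≡ 1 mod 4, sign kept]
  = (6 / 27)    [33 ≡ 6 mod 27]
  = -(3 / 27)    [27 ≡ 3 mod 8 ⇒ (2 / 27) = -1]
  = (27 / 3)    [QR: both ≡ 3 mod 4, sign flips]
  = (0 / 3)    [27 ≡ 0 mod 3]
  = 0    [numerator 0, gcd > 1]
Second factor (11 / 33):
(11 / 33)
  = (33 / 11)    [QR: 33 ≡ 1 mod 4, sign kept]
  = (0 / 11)    [33 ≡ 0 mod 11]
  = 0    [numerator 0, gcd > 1]
Product: (0)·(0) = 0.

0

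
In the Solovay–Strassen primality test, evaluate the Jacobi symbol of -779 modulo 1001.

1

(-779/1001)
  = (779/1001)    [1001 ≡ 1 mod 4 ⇒ (-1/1001) = +1]
  = (1001/779)    [QR: 1001 ≡ 1 mod 4, sign kept]
  = (222/779)    [1001 ≡ 222 mod 779]
  = -(111/779)    [779 ≡ 3 mod 8 ⇒ (2/779) = -1]
  = (779/111)    [QR: both ≡ 3 mod 4, sign flips]
  = (2/111)    [779 ≡ 2 mod 111]
  = (1/111)    [111 ≡ 7 mod 8 ⇒ (2/111) = +1]
  = 1    [(1/111) = 1]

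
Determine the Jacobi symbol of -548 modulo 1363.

Pull out -1: (-548|1363) = (-1|1363)·(548|1363). Since 1363 ≡ 3 (mod 4), (-1|1363) = -1. Now have -(548|1363).
Factor out 2: 548 = 2^2·137. Since 1363 ≡ 3 (mod 8), (2|1363) = -1, and (2|1363)^2 = +1. Now have -(137|1363).
137 ≡ 1 (mod 4), so quadratic reciprocity gives (137|1363) = (1363|137). Reduce: 1363 ≡ 130 (mod 137). Now have -(130|137).
Factor out 2: 130 = 2·65. Since 137 ≡ 1 (mod 8), (2|137) = +1. Now have -(65|137).
65 ≡ 1 (mod 4), so quadratic reciprocity gives (65|137) = (137|65). Reduce: 137 ≡ 7 (mod 65). Now have -(7|65).
65 ≡ 1 (mod 4), so quadratic reciprocity gives (7|65) = (65|7). Reduce: 65 ≡ 2 (mod 7). Now have -(2|7).
Factor out 2: 2 = 2. Since 7 ≡ 7 (mod 8), (2|7) = +1. Now have -(1|7).
(1|7) = 1. Collecting the sign factors: -1.

-1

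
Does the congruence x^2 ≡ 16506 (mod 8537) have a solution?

(16506|8537)
  = (7969|8537)    [16506 ≡ 7969 mod 8537]
  = (8537|7969)    [QR: 7969 ≡ 1 mod 4, sign kept]
  = (568|7969)    [8537 ≡ 568 mod 7969]
  = (71|7969)    [7969 ≡ 1 mod 8 ⇒ (2|7969)^3 = +1]
  = (7969|71)    [QR: 7969 ≡ 1 mod 4, sign kept]
  = (17|71)    [7969 ≡ 17 mod 71]
  = (71|17)    [QR: 17 ≡ 1 mod 4, sign kept]
  = (3|17)    [71 ≡ 3 mod 17]
  = (17|3)    [QR: 17 ≡ 1 mod 4, sign kept]
  = (2|3)    [17 ≡ 2 mod 3]
  = -(1|3)    [3 ≡ 3 mod 8 ⇒ (2|3) = -1]
  = -1    [(1|3) = 1]
(16506|8537) = -1, and 8537 is prime, so 16506 is not a quadratic residue mod 8537.

no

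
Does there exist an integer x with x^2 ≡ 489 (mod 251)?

no

Reduce the numerator: 489 ≡ 238 (mod 251), so (489|251) = (238|251).
Factor out 2: 238 = 2·119. Since 251 ≡ 3 (mod 8), (2|251) = -1. Now have -(119|251).
Both 119 ≡ 3 and 251 ≡ 3 (mod 4), so reciprocity gives (119|251) = -(251|119). Reduce: 251 ≡ 13 (mod 119). Now have (13|119).
13 ≡ 1 (mod 4), so quadratic reciprocity gives (13|119) = (119|13). Reduce: 119 ≡ 2 (mod 13). Now have (2|13).
Factor out 2: 2 = 2. Since 13 ≡ 5 (mod 8), (2|13) = -1. Now have -(1|13).
(1|13) = 1. Collecting the sign factors: -1.
(489|251) = -1, and 251 is prime, so 489 is not a quadratic residue mod 251.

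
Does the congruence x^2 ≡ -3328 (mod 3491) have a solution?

Pull out -1: (-3328/3491) = (-1/3491)·(3328/3491). Since 3491 ≡ 3 (mod 4), (-1/3491) = -1. Now have -(3328/3491).
Factor out 2: 3328 = 2^8·13. Since 3491 ≡ 3 (mod 8), (2/3491) = -1, and (2/3491)^8 = +1. Now have -(13/3491).
13 ≡ 1 (mod 4), so quadratic reciprocity gives (13/3491) = (3491/13). Reduce: 3491 ≡ 7 (mod 13). Now have -(7/13).
13 ≡ 1 (mod 4), so quadratic reciprocity gives (7/13) = (13/7). Reduce: 13 ≡ 6 (mod 7). Now have -(6/7).
Factor out 2: 6 = 2·3. Since 7 ≡ 7 (mod 8), (2/7) = +1. Now have -(3/7).
Both 3 ≡ 3 and 7 ≡ 3 (mod 4), so reciprocity gives (3/7) = -(7/3). Reduce: 7 ≡ 1 (mod 3). Now have (1/3).
(1/3) = 1. Collecting the sign factors: 1.
The Legendre symbol is 1, so x^2 ≡ -3328 (mod 3491) has solution.

yes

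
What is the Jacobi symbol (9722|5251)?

1

(9722|5251)
  = (4471|5251)    [9722 ≡ 4471 mod 5251]
  = -(5251|4471)    [QR: both ≡ 3 mod 4, sign flips]
  = -(780|4471)    [5251 ≡ 780 mod 4471]
  = -(195|4471)    [4471 ≡ 7 mod 8 ⇒ (2|4471)^2 = +1]
  = (4471|195)    [QR: both ≡ 3 mod 4, sign flips]
  = (181|195)    [4471 ≡ 181 mod 195]
  = (195|181)    [QR: 181 ≡ 1 mod 4, sign kept]
  = (14|181)    [195 ≡ 14 mod 181]
  = -(7|181)    [181 ≡ 5 mod 8 ⇒ (2|181) = -1]
  = -(181|7)    [QR: 181 ≡ 1 mod 4, sign kept]
  = -(6|7)    [181 ≡ 6 mod 7]
  = -(3|7)    [7 ≡ 7 mod 8 ⇒ (2|7) = +1]
  = (7|3)    [QR: both ≡ 3 mod 4, sign flips]
  = (1|3)    [7 ≡ 1 mod 3]
  = 1    [(1|3) = 1]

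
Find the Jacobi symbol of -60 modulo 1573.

-1

(-60 / 1573)
  = (1513 / 1573)    [-60 ≡ 1513 mod 1573]
  = (1573 / 1513)    [QR: 1513 ≡ 1 mod 4, sign kept]
  = (60 / 1513)    [1573 ≡ 60 mod 1513]
  = (15 / 1513)    [1513 ≡ 1 mod 8 ⇒ (2 / 1513)^2 = +1]
  = (1513 / 15)    [QR: 1513 ≡ 1 mod 4, sign kept]
  = (13 / 15)    [1513 ≡ 13 mod 15]
  = (15 / 13)    [QR: 13 ≡ 1 mod 4, sign kept]
  = (2 / 13)    [15 ≡ 2 mod 13]
  = -(1 / 13)    [13 ≡ 5 mod 8 ⇒ (2 / 13) = -1]
  = -1    [(1 / 13) = 1]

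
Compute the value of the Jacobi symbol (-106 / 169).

(-106 / 169)
  = (106 / 169)    [169 ≡ 1 mod 4 ⇒ (-1 / 169) = +1]
  = (53 / 169)    [169 ≡ 1 mod 8 ⇒ (2 / 169) = +1]
  = (169 / 53)    [QR: 53 ≡ 1 mod 4, sign kept]
  = (10 / 53)    [169 ≡ 10 mod 53]
  = -(5 / 53)    [53 ≡ 5 mod 8 ⇒ (2 / 53) = -1]
  = -(53 / 5)    [QR: 5 ≡ 1 mod 4, sign kept]
  = -(3 / 5)    [53 ≡ 3 mod 5]
  = -(5 / 3)    [QR: 5 ≡ 1 mod 4, sign kept]
  = -(2 / 3)    [5 ≡ 2 mod 3]
  = (1 / 3)    [3 ≡ 3 mod 8 ⇒ (2 / 3) = -1]
  = 1    [(1 / 3) = 1]

1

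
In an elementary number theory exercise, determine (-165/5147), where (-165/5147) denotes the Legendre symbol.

1

(-165/5147)
  = -(165/5147)    [5147 ≡ 3 mod 4 ⇒ (-1/5147) = -1]
  = -(5147/165)    [QR: 165 ≡ 1 mod 4, sign kept]
  = -(32/165)    [5147 ≡ 32 mod 165]
  = (1/165)    [165 ≡ 5 mod 8 ⇒ (2/165)^5 = -1]
  = 1    [(1/165) = 1]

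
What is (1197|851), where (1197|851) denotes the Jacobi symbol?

-1

(1197|851)
  = (346|851)    [1197 ≡ 346 mod 851]
  = -(173|851)    [851 ≡ 3 mod 8 ⇒ (2|851) = -1]
  = -(851|173)    [QR: 173 ≡ 1 mod 4, sign kept]
  = -(159|173)    [851 ≡ 159 mod 173]
  = -(173|159)    [QR: 173 ≡ 1 mod 4, sign kept]
  = -(14|159)    [173 ≡ 14 mod 159]
  = -(7|159)    [159 ≡ 7 mod 8 ⇒ (2|159) = +1]
  = (159|7)    [QR: both ≡ 3 mod 4, sign flips]
  = (5|7)    [159 ≡ 5 mod 7]
  = (7|5)    [QR: 5 ≡ 1 mod 4, sign kept]
  = (2|5)    [7 ≡ 2 mod 5]
  = -(1|5)    [5 ≡ 5 mod 8 ⇒ (2|5) = -1]
  = -1    [(1|5) = 1]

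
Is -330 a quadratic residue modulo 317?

Pull out -1: (-330|317) = (-1|317)·(330|317). Since 317 ≡ 1 (mod 4), (-1|317) = +1. Now have (330|317).
Reduce the numerator: 330 ≡ 13 (mod 317), so (330|317) = (13|317).
13 ≡ 1 (mod 4), so quadratic reciprocity gives (13|317) = (317|13). Reduce: 317 ≡ 5 (mod 13). Now have (5|13).
5 ≡ 1 (mod 4), so quadratic reciprocity gives (5|13) = (13|5). Reduce: 13 ≡ 3 (mod 5). Now have (3|5).
5 ≡ 1 (mod 4), so quadratic reciprocity gives (3|5) = (5|3). Reduce: 5 ≡ 2 (mod 3). Now have (2|3).
Factor out 2: 2 = 2. Since 3 ≡ 3 (mod 8), (2|3) = -1. Now have -(1|3).
(1|3) = 1. Collecting the sign factors: -1.
The Legendre symbol is -1, so x^2 ≡ -330 (mod 317) has no solution.

no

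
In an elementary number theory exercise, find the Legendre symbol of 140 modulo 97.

(140/97)
  = (43/97)    [140 ≡ 43 mod 97]
  = (97/43)    [QR: 97 ≡ 1 mod 4, sign kept]
  = (11/43)    [97 ≡ 11 mod 43]
  = -(43/11)    [QR: both ≡ 3 mod 4, sign flips]
  = -(10/11)    [43 ≡ 10 mod 11]
  = (5/11)    [11 ≡ 3 mod 8 ⇒ (2/11) = -1]
  = (11/5)    [QR: 5 ≡ 1 mod 4, sign kept]
  = (1/5)    [11 ≡ 1 mod 5]
  = 1    [(1/5) = 1]

1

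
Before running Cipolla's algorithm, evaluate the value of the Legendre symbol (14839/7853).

-1

(14839/7853)
  = (6986/7853)    [14839 ≡ 6986 mod 7853]
  = -(3493/7853)    [7853 ≡ 5 mod 8 ⇒ (2/7853) = -1]
  = -(7853/3493)    [QR: 3493 ≡ 1 mod 4, sign kept]
  = -(867/3493)    [7853 ≡ 867 mod 3493]
  = -(3493/867)    [QR: 3493 ≡ 1 mod 4, sign kept]
  = -(25/867)    [3493 ≡ 25 mod 867]
  = -(867/25)    [QR: 25 ≡ 1 mod 4, sign kept]
  = -(17/25)    [867 ≡ 17 mod 25]
  = -(25/17)    [QR: 17 ≡ 1 mod 4, sign kept]
  = -(8/17)    [25 ≡ 8 mod 17]
  = -(1/17)    [17 ≡ 1 mod 8 ⇒ (2/17)^3 = +1]
  = -1    [(1/17) = 1]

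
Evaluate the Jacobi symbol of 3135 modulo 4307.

-1

Both 3135 ≡ 3 and 4307 ≡ 3 (mod 4), so reciprocity gives (3135/4307) = -(4307/3135). Reduce: 4307 ≡ 1172 (mod 3135). Now have -(1172/3135).
Factor out 2: 1172 = 2^2·293. Since 3135 ≡ 7 (mod 8), (2/3135) = +1, and (2/3135)^2 = +1. Now have -(293/3135).
293 ≡ 1 (mod 4), so quadratic reciprocity gives (293/3135) = (3135/293). Reduce: 3135 ≡ 205 (mod 293). Now have -(205/293).
205 ≡ 1 (mod 4), so quadratic reciprocity gives (205/293) = (293/205). Reduce: 293 ≡ 88 (mod 205). Now have -(88/205).
Factor out 2: 88 = 2^3·11. Since 205 ≡ 5 (mod 8), (2/205) = -1, and (2/205)^3 = -1. Now have (11/205).
205 ≡ 1 (mod 4), so quadratic reciprocity gives (11/205) = (205/11). Reduce: 205 ≡ 7 (mod 11). Now have (7/11).
Both 7 ≡ 3 and 11 ≡ 3 (mod 4), so reciprocity gives (7/11) = -(11/7). Reduce: 11 ≡ 4 (mod 7). Now have -(4/7).
Factor out 2: 4 = 2^2. Since 7 ≡ 7 (mod 8), (2/7) = +1, and (2/7)^2 = +1. Now have -(1/7).
(1/7) = 1. Collecting the sign factors: -1.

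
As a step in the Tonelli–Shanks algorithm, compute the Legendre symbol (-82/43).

1

(-82/43)
  = (4/43)    [-82 ≡ 4 mod 43]
  = (1/43)    [43 ≡ 3 mod 8 ⇒ (2/43)^2 = +1]
  = 1    [(1/43) = 1]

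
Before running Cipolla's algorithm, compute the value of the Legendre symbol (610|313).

1

(610|313)
  = (297|313)    [610 ≡ 297 mod 313]
  = (313|297)    [QR: 297 ≡ 1 mod 4, sign kept]
  = (16|297)    [313 ≡ 16 mod 297]
  = (1|297)    [297 ≡ 1 mod 8 ⇒ (2|297)^4 = +1]
  = 1    [(1|297) = 1]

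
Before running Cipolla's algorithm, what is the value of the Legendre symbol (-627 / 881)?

-1

(-627 / 881)
  = (254 / 881)    [-627 ≡ 254 mod 881]
  = (127 / 881)    [881 ≡ 1 mod 8 ⇒ (2 / 881) = +1]
  = (881 / 127)    [QR: 881 ≡ 1 mod 4, sign kept]
  = (119 / 127)    [881 ≡ 119 mod 127]
  = -(127 / 119)    [QR: both ≡ 3 mod 4, sign flips]
  = -(8 / 119)    [127 ≡ 8 mod 119]
  = -(1 / 119)    [119 ≡ 7 mod 8 ⇒ (2 / 119)^3 = +1]
  = -1    [(1 / 119) = 1]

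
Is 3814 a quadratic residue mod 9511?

Factor out 2: 3814 = 2·1907. Since 9511 ≡ 7 (mod 8), (2/9511) = +1. Now have (1907/9511).
Both 1907 ≡ 3 and 9511 ≡ 3 (mod 4), so reciprocity gives (1907/9511) = -(9511/1907). Reduce: 9511 ≡ 1883 (mod 1907). Now have -(1883/1907).
Both 1883 ≡ 3 and 1907 ≡ 3 (mod 4), so reciprocity gives (1883/1907) = -(1907/1883). Reduce: 1907 ≡ 24 (mod 1883). Now have (24/1883).
Factor out 2: 24 = 2^3·3. Since 1883 ≡ 3 (mod 8), (2/1883) = -1, and (2/1883)^3 = -1. Now have -(3/1883).
Both 3 ≡ 3 and 1883 ≡ 3 (mod 4), so reciprocity gives (3/1883) = -(1883/3). Reduce: 1883 ≡ 2 (mod 3). Now have (2/3).
Factor out 2: 2 = 2. Since 3 ≡ 3 (mod 8), (2/3) = -1. Now have -(1/3).
(1/3) = 1. Collecting the sign factors: -1.
(3814/9511) = -1, and 9511 is prime, so 3814 is not a quadratic residue mod 9511.

no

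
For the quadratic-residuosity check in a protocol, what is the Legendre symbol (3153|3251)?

(3153|3251)
  = (3251|3153)    [QR: 3153 ≡ 1 mod 4, sign kept]
  = (98|3153)    [3251 ≡ 98 mod 3153]
  = (49|3153)    [3153 ≡ 1 mod 8 ⇒ (2|3153) = +1]
  = (3153|49)    [QR: 49 ≡ 1 mod 4, sign kept]
  = (17|49)    [3153 ≡ 17 mod 49]
  = (49|17)    [QR: 17 ≡ 1 mod 4, sign kept]
  = (15|17)    [49 ≡ 15 mod 17]
  = (17|15)    [QR: 17 ≡ 1 mod 4, sign kept]
  = (2|15)    [17 ≡ 2 mod 15]
  = (1|15)    [15 ≡ 7 mod 8 ⇒ (2|15) = +1]
  = 1    [(1|15) = 1]

1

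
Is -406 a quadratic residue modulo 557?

Reduce the numerator: -406 ≡ 151 (mod 557), so (-406/557) = (151/557).
557 ≡ 1 (mod 4), so quadratic reciprocity gives (151/557) = (557/151). Reduce: 557 ≡ 104 (mod 151). Now have (104/151).
Factor out 2: 104 = 2^3·13. Since 151 ≡ 7 (mod 8), (2/151) = +1, and (2/151)^3 = +1. Now have (13/151).
13 ≡ 1 (mod 4), so quadratic reciprocity gives (13/151) = (151/13). Reduce: 151 ≡ 8 (mod 13). Now have (8/13).
Factor out 2: 8 = 2^3. Since 13 ≡ 5 (mod 8), (2/13) = -1, and (2/13)^3 = -1. Now have -(1/13).
(1/13) = 1. Collecting the sign factors: -1.
The Legendre symbol is -1, so x^2 ≡ -406 (mod 557) has no solution.

no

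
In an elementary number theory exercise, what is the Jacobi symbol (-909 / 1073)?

-1

(-909 / 1073)
  = (164 / 1073)    [-909 ≡ 164 mod 1073]
  = (41 / 1073)    [1073 ≡ 1 mod 8 ⇒ (2 / 1073)^2 = +1]
  = (1073 / 41)    [QR: 41 ≡ 1 mod 4, sign kept]
  = (7 / 41)    [1073 ≡ 7 mod 41]
  = (41 / 7)    [QR: 41 ≡ 1 mod 4, sign kept]
  = (6 / 7)    [41 ≡ 6 mod 7]
  = (3 / 7)    [7 ≡ 7 mod 8 ⇒ (2 / 7) = +1]
  = -(7 / 3)    [QR: both ≡ 3 mod 4, sign flips]
  = -(1 / 3)    [7 ≡ 1 mod 3]
  = -1    [(1 / 3) = 1]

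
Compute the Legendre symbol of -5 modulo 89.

1

(-5/89)
  = (84/89)    [-5 ≡ 84 mod 89]
  = (21/89)    [89 ≡ 1 mod 8 ⇒ (2/89)^2 = +1]
  = (89/21)    [QR: 21 ≡ 1 mod 4, sign kept]
  = (5/21)    [89 ≡ 5 mod 21]
  = (21/5)    [QR: 5 ≡ 1 mod 4, sign kept]
  = (1/5)    [21 ≡ 1 mod 5]
  = 1    [(1/5) = 1]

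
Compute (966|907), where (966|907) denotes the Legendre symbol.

-1

Reduce the numerator: 966 ≡ 59 (mod 907), so (966|907) = (59|907).
Both 59 ≡ 3 and 907 ≡ 3 (mod 4), so reciprocity gives (59|907) = -(907|59). Reduce: 907 ≡ 22 (mod 59). Now have -(22|59).
Factor out 2: 22 = 2·11. Since 59 ≡ 3 (mod 8), (2|59) = -1. Now have (11|59).
Both 11 ≡ 3 and 59 ≡ 3 (mod 4), so reciprocity gives (11|59) = -(59|11). Reduce: 59 ≡ 4 (mod 11). Now have -(4|11).
Factor out 2: 4 = 2^2. Since 11 ≡ 3 (mod 8), (2|11) = -1, and (2|11)^2 = +1. Now have -(1|11).
(1|11) = 1. Collecting the sign factors: -1.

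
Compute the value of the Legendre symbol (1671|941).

Reduce the numerator: 1671 ≡ 730 (mod 941), so (1671|941) = (730|941).
Factor out 2: 730 = 2·365. Since 941 ≡ 5 (mod 8), (2|941) = -1. Now have -(365|941).
365 ≡ 1 (mod 4), so quadratic reciprocity gives (365|941) = (941|365). Reduce: 941 ≡ 211 (mod 365). Now have -(211|365).
365 ≡ 1 (mod 4), so quadratic reciprocity gives (211|365) = (365|211). Reduce: 365 ≡ 154 (mod 211). Now have -(154|211).
Factor out 2: 154 = 2·77. Since 211 ≡ 3 (mod 8), (2|211) = -1. Now have (77|211).
77 ≡ 1 (mod 4), so quadratic reciprocity gives (77|211) = (211|77). Reduce: 211 ≡ 57 (mod 77). Now have (57|77).
57 ≡ 1 (mod 4), so quadratic reciprocity gives (57|77) = (77|57). Reduce: 77 ≡ 20 (mod 57). Now have (20|57).
Factor out 2: 20 = 2^2·5. Since 57 ≡ 1 (mod 8), (2|57) = +1, and (2|57)^2 = +1. Now have (5|57).
5 ≡ 1 (mod 4), so quadratic reciprocity gives (5|57) = (57|5). Reduce: 57 ≡ 2 (mod 5). Now have (2|5).
Factor out 2: 2 = 2. Since 5 ≡ 5 (mod 8), (2|5) = -1. Now have -(1|5).
(1|5) = 1. Collecting the sign factors: -1.

-1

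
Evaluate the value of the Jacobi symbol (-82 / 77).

-1

(-82 / 77)
  = (72 / 77)    [-82 ≡ 72 mod 77]
  = -(9 / 77)    [77 ≡ 5 mod 8 ⇒ (2 / 77)^3 = -1]
  = -(77 / 9)    [QR: 9 ≡ 1 mod 4, sign kept]
  = -(5 / 9)    [77 ≡ 5 mod 9]
  = -(9 / 5)    [QR: 5 ≡ 1 mod 4, sign kept]
  = -(4 / 5)    [9 ≡ 4 mod 5]
  = -(1 / 5)    [5 ≡ 5 mod 8 ⇒ (2 / 5)^2 = +1]
  = -1    [(1 / 5) = 1]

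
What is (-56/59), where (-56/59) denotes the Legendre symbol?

Pull out -1: (-56/59) = (-1/59)·(56/59). Since 59 ≡ 3 (mod 4), (-1/59) = -1. Now have -(56/59).
Factor out 2: 56 = 2^3·7. Since 59 ≡ 3 (mod 8), (2/59) = -1, and (2/59)^3 = -1. Now have (7/59).
Both 7 ≡ 3 and 59 ≡ 3 (mod 4), so reciprocity gives (7/59) = -(59/7). Reduce: 59 ≡ 3 (mod 7). Now have -(3/7).
Both 3 ≡ 3 and 7 ≡ 3 (mod 4), so reciprocity gives (3/7) = -(7/3). Reduce: 7 ≡ 1 (mod 3). Now have (1/3).
(1/3) = 1. Collecting the sign factors: 1.

1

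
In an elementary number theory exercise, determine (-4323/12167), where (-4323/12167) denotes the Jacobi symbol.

1

Pull out -1: (-4323/12167) = (-1/12167)·(4323/12167). Since 12167 ≡ 3 (mod 4), (-1/12167) = -1. Now have -(4323/12167).
Both 4323 ≡ 3 and 12167 ≡ 3 (mod 4), so reciprocity gives (4323/12167) = -(12167/4323). Reduce: 12167 ≡ 3521 (mod 4323). Now have (3521/4323).
3521 ≡ 1 (mod 4), so quadratic reciprocity gives (3521/4323) = (4323/3521). Reduce: 4323 ≡ 802 (mod 3521). Now have (802/3521).
Factor out 2: 802 = 2·401. Since 3521 ≡ 1 (mod 8), (2/3521) = +1. Now have (401/3521).
401 ≡ 1 (mod 4), so quadratic reciprocity gives (401/3521) = (3521/401). Reduce: 3521 ≡ 313 (mod 401). Now have (313/401).
313 ≡ 1 (mod 4), so quadratic reciprocity gives (313/401) = (401/313). Reduce: 401 ≡ 88 (mod 313). Now have (88/313).
Factor out 2: 88 = 2^3·11. Since 313 ≡ 1 (mod 8), (2/313) = +1, and (2/313)^3 = +1. Now have (11/313).
313 ≡ 1 (mod 4), so quadratic reciprocity gives (11/313) = (313/11). Reduce: 313 ≡ 5 (mod 11). Now have (5/11).
5 ≡ 1 (mod 4), so quadratic reciprocity gives (5/11) = (11/5). Reduce: 11 ≡ 1 (mod 5). Now have (1/5).
(1/5) = 1. Collecting the sign factors: 1.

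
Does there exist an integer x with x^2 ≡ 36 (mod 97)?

yes

Factor out 2: 36 = 2^2·9. Since 97 ≡ 1 (mod 8), (2/97) = +1, and (2/97)^2 = +1. Now have (9/97).
9 ≡ 1 (mod 4), so quadratic reciprocity gives (9/97) = (97/9). Reduce: 97 ≡ 7 (mod 9). Now have (7/9).
9 ≡ 1 (mod 4), so quadratic reciprocity gives (7/9) = (9/7). Reduce: 9 ≡ 2 (mod 7). Now have (2/7).
Factor out 2: 2 = 2. Since 7 ≡ 7 (mod 8), (2/7) = +1. Now have (1/7).
(1/7) = 1. Collecting the sign factors: 1.
The Legendre symbol is 1, so x^2 ≡ 36 (mod 97) has solution.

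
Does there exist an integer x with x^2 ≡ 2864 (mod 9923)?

yes

Factor out 2: 2864 = 2^4·179. Since 9923 ≡ 3 (mod 8), (2/9923) = -1, and (2/9923)^4 = +1. Now have (179/9923).
Both 179 ≡ 3 and 9923 ≡ 3 (mod 4), so reciprocity gives (179/9923) = -(9923/179). Reduce: 9923 ≡ 78 (mod 179). Now have -(78/179).
Factor out 2: 78 = 2·39. Since 179 ≡ 3 (mod 8), (2/179) = -1. Now have (39/179).
Both 39 ≡ 3 and 179 ≡ 3 (mod 4), so reciprocity gives (39/179) = -(179/39). Reduce: 179 ≡ 23 (mod 39). Now have -(23/39).
Both 23 ≡ 3 and 39 ≡ 3 (mod 4), so reciprocity gives (23/39) = -(39/23). Reduce: 39 ≡ 16 (mod 23). Now have (16/23).
Factor out 2: 16 = 2^4. Since 23 ≡ 7 (mod 8), (2/23) = +1, and (2/23)^4 = +1. Now have (1/23).
(1/23) = 1. Collecting the sign factors: 1.
The Legendre symbol is 1, so x^2 ≡ 2864 (mod 9923) has solution.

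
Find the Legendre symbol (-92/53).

(-92/53)
  = (92/53)    [53 ≡ 1 mod 4 ⇒ (-1/53) = +1]
  = (39/53)    [92 ≡ 39 mod 53]
  = (53/39)    [QR: 53 ≡ 1 mod 4, sign kept]
  = (14/39)    [53 ≡ 14 mod 39]
  = (7/39)    [39 ≡ 7 mod 8 ⇒ (2/39) = +1]
  = -(39/7)    [QR: both ≡ 3 mod 4, sign flips]
  = -(4/7)    [39 ≡ 4 mod 7]
  = -(1/7)    [7 ≡ 7 mod 8 ⇒ (2/7)^2 = +1]
  = -1    [(1/7) = 1]

-1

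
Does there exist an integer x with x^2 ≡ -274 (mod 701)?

(-274/701)
  = (274/701)    [701 ≡ 1 mod 4 ⇒ (-1/701) = +1]
  = -(137/701)    [701 ≡ 5 mod 8 ⇒ (2/701) = -1]
  = -(701/137)    [QR: 137 ≡ 1 mod 4, sign kept]
  = -(16/137)    [701 ≡ 16 mod 137]
  = -(1/137)    [137 ≡ 1 mod 8 ⇒ (2/137)^4 = +1]
  = -1    [(1/137) = 1]
(-274/701) = -1, and 701 is prime, so -274 is not a quadratic residue mod 701.

no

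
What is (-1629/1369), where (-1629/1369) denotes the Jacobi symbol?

1

(-1629/1369)
  = (1629/1369)    [1369 ≡ 1 mod 4 ⇒ (-1/1369) = +1]
  = (260/1369)    [1629 ≡ 260 mod 1369]
  = (65/1369)    [1369 ≡ 1 mod 8 ⇒ (2/1369)^2 = +1]
  = (1369/65)    [QR: 65 ≡ 1 mod 4, sign kept]
  = (4/65)    [1369 ≡ 4 mod 65]
  = (1/65)    [65 ≡ 1 mod 8 ⇒ (2/65)^2 = +1]
  = 1    [(1/65) = 1]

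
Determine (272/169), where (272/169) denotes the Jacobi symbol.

1

(272/169)
  = (103/169)    [272 ≡ 103 mod 169]
  = (169/103)    [QR: 169 ≡ 1 mod 4, sign kept]
  = (66/103)    [169 ≡ 66 mod 103]
  = (33/103)    [103 ≡ 7 mod 8 ⇒ (2/103) = +1]
  = (103/33)    [QR: 33 ≡ 1 mod 4, sign kept]
  = (4/33)    [103 ≡ 4 mod 33]
  = (1/33)    [33 ≡ 1 mod 8 ⇒ (2/33)^2 = +1]
  = 1    [(1/33) = 1]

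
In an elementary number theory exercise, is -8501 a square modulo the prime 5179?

Reduce the numerator: -8501 ≡ 1857 (mod 5179), so (-8501/5179) = (1857/5179).
1857 ≡ 1 (mod 4), so quadratic reciprocity gives (1857/5179) = (5179/1857). Reduce: 5179 ≡ 1465 (mod 1857). Now have (1465/1857).
1465 ≡ 1 (mod 4), so quadratic reciprocity gives (1465/1857) = (1857/1465). Reduce: 1857 ≡ 392 (mod 1465). Now have (392/1465).
Factor out 2: 392 = 2^3·49. Since 1465 ≡ 1 (mod 8), (2/1465) = +1, and (2/1465)^3 = +1. Now have (49/1465).
49 ≡ 1 (mod 4), so quadratic reciprocity gives (49/1465) = (1465/49). Reduce: 1465 ≡ 44 (mod 49). Now have (44/49).
Factor out 2: 44 = 2^2·11. Since 49 ≡ 1 (mod 8), (2/49) = +1, and (2/49)^2 = +1. Now have (11/49).
49 ≡ 1 (mod 4), so quadratic reciprocity gives (11/49) = (49/11). Reduce: 49 ≡ 5 (mod 11). Now have (5/11).
5 ≡ 1 (mod 4), so quadratic reciprocity gives (5/11) = (11/5). Reduce: 11 ≡ 1 (mod 5). Now have (1/5).
(1/5) = 1. Collecting the sign factors: 1.
(-8501/5179) = 1, and 5179 is prime, so -8501 is a quadratic residue mod 5179.

yes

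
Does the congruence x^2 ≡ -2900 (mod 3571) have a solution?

(-2900|3571)
  = (671|3571)    [-2900 ≡ 671 mod 3571]
  = -(3571|671)    [QR: both ≡ 3 mod 4, sign flips]
  = -(216|671)    [3571 ≡ 216 mod 671]
  = -(27|671)    [671 ≡ 7 mod 8 ⇒ (2|671)^3 = +1]
  = (671|27)    [QR: both ≡ 3 mod 4, sign flips]
  = (23|27)    [671 ≡ 23 mod 27]
  = -(27|23)    [QR: both ≡ 3 mod 4, sign flips]
  = -(4|23)    [27 ≡ 4 mod 23]
  = -(1|23)    [23 ≡ 7 mod 8 ⇒ (2|23)^2 = +1]
  = -1    [(1|23) = 1]
The Legendre symbol is -1, so x^2 ≡ -2900 (mod 3571) has no solution.

no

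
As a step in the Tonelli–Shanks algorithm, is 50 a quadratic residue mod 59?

no

Factor out 2: 50 = 2·25. Since 59 ≡ 3 (mod 8), (2/59) = -1. Now have -(25/59).
25 ≡ 1 (mod 4), so quadratic reciprocity gives (25/59) = (59/25). Reduce: 59 ≡ 9 (mod 25). Now have -(9/25).
9 ≡ 1 (mod 4), so quadratic reciprocity gives (9/25) = (25/9). Reduce: 25 ≡ 7 (mod 9). Now have -(7/9).
9 ≡ 1 (mod 4), so quadratic reciprocity gives (7/9) = (9/7). Reduce: 9 ≡ 2 (mod 7). Now have -(2/7).
Factor out 2: 2 = 2. Since 7 ≡ 7 (mod 8), (2/7) = +1. Now have -(1/7).
(1/7) = 1. Collecting the sign factors: -1.
The Legendre symbol is -1, so x^2 ≡ 50 (mod 59) has no solution.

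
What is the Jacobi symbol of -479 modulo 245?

Pull out -1: (-479/245) = (-1/245)·(479/245). Since 245 ≡ 1 (mod 4), (-1/245) = +1. Now have (479/245).
Reduce the numerator: 479 ≡ 234 (mod 245), so (479/245) = (234/245).
Factor out 2: 234 = 2·117. Since 245 ≡ 5 (mod 8), (2/245) = -1. Now have -(117/245).
117 ≡ 1 (mod 4), so quadratic reciprocity gives (117/245) = (245/117). Reduce: 245 ≡ 11 (mod 117). Now have -(11/117).
117 ≡ 1 (mod 4), so quadratic reciprocity gives (11/117) = (117/11). Reduce: 117 ≡ 7 (mod 11). Now have -(7/11).
Both 7 ≡ 3 and 11 ≡ 3 (mod 4), so reciprocity gives (7/11) = -(11/7). Reduce: 11 ≡ 4 (mod 7). Now have (4/7).
Factor out 2: 4 = 2^2. Since 7 ≡ 7 (mod 8), (2/7) = +1, and (2/7)^2 = +1. Now have (1/7).
(1/7) = 1. Collecting the sign factors: 1.

1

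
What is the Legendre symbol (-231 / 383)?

1

Reduce the numerator: -231 ≡ 152 (mod 383), so (-231 / 383) = (152 / 383).
Factor out 2: 152 = 2^3·19. Since 383 ≡ 7 (mod 8), (2 / 383) = +1, and (2 / 383)^3 = +1. Now have (19 / 383).
Both 19 ≡ 3 and 383 ≡ 3 (mod 4), so reciprocity gives (19 / 383) = -(383 / 19). Reduce: 383 ≡ 3 (mod 19). Now have -(3 / 19).
Both 3 ≡ 3 and 19 ≡ 3 (mod 4), so reciprocity gives (3 / 19) = -(19 / 3). Reduce: 19 ≡ 1 (mod 3). Now have (1 / 3).
(1 / 3) = 1. Collecting the sign factors: 1.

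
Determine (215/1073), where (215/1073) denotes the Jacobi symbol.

1073 ≡ 1 (mod 4), so quadratic reciprocity gives (215/1073) = (1073/215). Reduce: 1073 ≡ 213 (mod 215). Now have (213/215).
213 ≡ 1 (mod 4), so quadratic reciprocity gives (213/215) = (215/213). Reduce: 215 ≡ 2 (mod 213). Now have (2/213).
Factor out 2: 2 = 2. Since 213 ≡ 5 (mod 8), (2/213) = -1. Now have -(1/213).
(1/213) = 1. Collecting the sign factors: -1.

-1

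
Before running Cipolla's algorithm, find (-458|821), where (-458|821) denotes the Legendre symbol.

-1

(-458|821)
  = (363|821)    [-458 ≡ 363 mod 821]
  = (821|363)    [QR: 821 ≡ 1 mod 4, sign kept]
  = (95|363)    [821 ≡ 95 mod 363]
  = -(363|95)    [QR: both ≡ 3 mod 4, sign flips]
  = -(78|95)    [363 ≡ 78 mod 95]
  = -(39|95)    [95 ≡ 7 mod 8 ⇒ (2|95) = +1]
  = (95|39)    [QR: both ≡ 3 mod 4, sign flips]
  = (17|39)    [95 ≡ 17 mod 39]
  = (39|17)    [QR: 17 ≡ 1 mod 4, sign kept]
  = (5|17)    [39 ≡ 5 mod 17]
  = (17|5)    [QR: 5 ≡ 1 mod 4, sign kept]
  = (2|5)    [17 ≡ 2 mod 5]
  = -(1|5)    [5 ≡ 5 mod 8 ⇒ (2|5) = -1]
  = -1    [(1|5) = 1]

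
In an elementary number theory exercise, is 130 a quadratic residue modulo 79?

Reduce the numerator: 130 ≡ 51 (mod 79), so (130/79) = (51/79).
Both 51 ≡ 3 and 79 ≡ 3 (mod 4), so reciprocity gives (51/79) = -(79/51). Reduce: 79 ≡ 28 (mod 51). Now have -(28/51).
Factor out 2: 28 = 2^2·7. Since 51 ≡ 3 (mod 8), (2/51) = -1, and (2/51)^2 = +1. Now have -(7/51).
Both 7 ≡ 3 and 51 ≡ 3 (mod 4), so reciprocity gives (7/51) = -(51/7). Reduce: 51 ≡ 2 (mod 7). Now have (2/7).
Factor out 2: 2 = 2. Since 7 ≡ 7 (mod 8), (2/7) = +1. Now have (1/7).
(1/7) = 1. Collecting the sign factors: 1.
The Legendre symbol is 1, so x^2 ≡ 130 (mod 79) has solution.

yes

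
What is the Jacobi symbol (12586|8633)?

(12586|8633)
  = (3953|8633)    [12586 ≡ 3953 mod 8633]
  = (8633|3953)    [QR: 3953 ≡ 1 mod 4, sign kept]
  = (727|3953)    [8633 ≡ 727 mod 3953]
  = (3953|727)    [QR: 3953 ≡ 1 mod 4, sign kept]
  = (318|727)    [3953 ≡ 318 mod 727]
  = (159|727)    [727 ≡ 7 mod 8 ⇒ (2|727) = +1]
  = -(727|159)    [QR: both ≡ 3 mod 4, sign flips]
  = -(91|159)    [727 ≡ 91 mod 159]
  = (159|91)    [QR: both ≡ 3 mod 4, sign flips]
  = (68|91)    [159 ≡ 68 mod 91]
  = (17|91)    [91 ≡ 3 mod 8 ⇒ (2|91)^2 = +1]
  = (91|17)    [QR: 17 ≡ 1 mod 4, sign kept]
  = (6|17)    [91 ≡ 6 mod 17]
  = (3|17)    [17 ≡ 1 mod 8 ⇒ (2|17) = +1]
  = (17|3)    [QR: 17 ≡ 1 mod 4, sign kept]
  = (2|3)    [17 ≡ 2 mod 3]
  = -(1|3)    [3 ≡ 3 mod 8 ⇒ (2|3) = -1]
  = -1    [(1|3) = 1]

-1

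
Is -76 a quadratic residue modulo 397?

Reduce the numerator: -76 ≡ 321 (mod 397), so (-76/397) = (321/397).
321 ≡ 1 (mod 4), so quadratic reciprocity gives (321/397) = (397/321). Reduce: 397 ≡ 76 (mod 321). Now have (76/321).
Factor out 2: 76 = 2^2·19. Since 321 ≡ 1 (mod 8), (2/321) = +1, and (2/321)^2 = +1. Now have (19/321).
321 ≡ 1 (mod 4), so quadratic reciprocity gives (19/321) = (321/19). Reduce: 321 ≡ 17 (mod 19). Now have (17/19).
17 ≡ 1 (mod 4), so quadratic reciprocity gives (17/19) = (19/17). Reduce: 19 ≡ 2 (mod 17). Now have (2/17).
Factor out 2: 2 = 2. Since 17 ≡ 1 (mod 8), (2/17) = +1. Now have (1/17).
(1/17) = 1. Collecting the sign factors: 1.
(-76/397) = 1, and 397 is prime, so -76 is a quadratic residue mod 397.

yes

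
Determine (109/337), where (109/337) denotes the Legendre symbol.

(109/337)
  = (337/109)    [QR: 109 ≡ 1 mod 4, sign kept]
  = (10/109)    [337 ≡ 10 mod 109]
  = -(5/109)    [109 ≡ 5 mod 8 ⇒ (2/109) = -1]
  = -(109/5)    [QR: 5 ≡ 1 mod 4, sign kept]
  = -(4/5)    [109 ≡ 4 mod 5]
  = -(1/5)    [5 ≡ 5 mod 8 ⇒ (2/5)^2 = +1]
  = -1    [(1/5) = 1]

-1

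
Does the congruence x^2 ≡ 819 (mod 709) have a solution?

Reduce the numerator: 819 ≡ 110 (mod 709), so (819/709) = (110/709).
Factor out 2: 110 = 2·55. Since 709 ≡ 5 (mod 8), (2/709) = -1. Now have -(55/709).
709 ≡ 1 (mod 4), so quadratic reciprocity gives (55/709) = (709/55). Reduce: 709 ≡ 49 (mod 55). Now have -(49/55).
49 ≡ 1 (mod 4), so quadratic reciprocity gives (49/55) = (55/49). Reduce: 55 ≡ 6 (mod 49). Now have -(6/49).
Factor out 2: 6 = 2·3. Since 49 ≡ 1 (mod 8), (2/49) = +1. Now have -(3/49).
49 ≡ 1 (mod 4), so quadratic reciprocity gives (3/49) = (49/3). Reduce: 49 ≡ 1 (mod 3). Now have -(1/3).
(1/3) = 1. Collecting the sign factors: -1.
(819/709) = -1, and 709 is prime, so 819 is not a quadratic residue mod 709.

no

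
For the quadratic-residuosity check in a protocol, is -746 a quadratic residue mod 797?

(-746/797)
  = (51/797)    [-746 ≡ 51 mod 797]
  = (797/51)    [QR: 797 ≡ 1 mod 4, sign kept]
  = (32/51)    [797 ≡ 32 mod 51]
  = -(1/51)    [51 ≡ 3 mod 8 ⇒ (2/51)^5 = -1]
  = -1    [(1/51) = 1]
The Legendre symbol is -1, so x^2 ≡ -746 (mod 797) has no solution.

no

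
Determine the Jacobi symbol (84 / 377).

1

(84 / 377)
  = (21 / 377)    [377 ≡ 1 mod 8 ⇒ (2 / 377)^2 = +1]
  = (377 / 21)    [QR: 21 ≡ 1 mod 4, sign kept]
  = (20 / 21)    [377 ≡ 20 mod 21]
  = (5 / 21)    [21 ≡ 5 mod 8 ⇒ (2 / 21)^2 = +1]
  = (21 / 5)    [QR: 5 ≡ 1 mod 4, sign kept]
  = (1 / 5)    [21 ≡ 1 mod 5]
  = 1    [(1 / 5) = 1]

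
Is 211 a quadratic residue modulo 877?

877 ≡ 1 (mod 4), so quadratic reciprocity gives (211|877) = (877|211). Reduce: 877 ≡ 33 (mod 211). Now have (33|211).
33 ≡ 1 (mod 4), so quadratic reciprocity gives (33|211) = (211|33). Reduce: 211 ≡ 13 (mod 33). Now have (13|33).
13 ≡ 1 (mod 4), so quadratic reciprocity gives (13|33) = (33|13). Reduce: 33 ≡ 7 (mod 13). Now have (7|13).
13 ≡ 1 (mod 4), so quadratic reciprocity gives (7|13) = (13|7). Reduce: 13 ≡ 6 (mod 7). Now have (6|7).
Factor out 2: 6 = 2·3. Since 7 ≡ 7 (mod 8), (2|7) = +1. Now have (3|7).
Both 3 ≡ 3 and 7 ≡ 3 (mod 4), so reciprocity gives (3|7) = -(7|3). Reduce: 7 ≡ 1 (mod 3). Now have -(1|3).
(1|3) = 1. Collecting the sign factors: -1.
The Legendre symbol is -1, so x^2 ≡ 211 (mod 877) has no solution.

no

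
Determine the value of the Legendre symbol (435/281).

-1

Reduce the numerator: 435 ≡ 154 (mod 281), so (435/281) = (154/281).
Factor out 2: 154 = 2·77. Since 281 ≡ 1 (mod 8), (2/281) = +1. Now have (77/281).
77 ≡ 1 (mod 4), so quadratic reciprocity gives (77/281) = (281/77). Reduce: 281 ≡ 50 (mod 77). Now have (50/77).
Factor out 2: 50 = 2·25. Since 77 ≡ 5 (mod 8), (2/77) = -1. Now have -(25/77).
25 ≡ 1 (mod 4), so quadratic reciprocity gives (25/77) = (77/25). Reduce: 77 ≡ 2 (mod 25). Now have -(2/25).
Factor out 2: 2 = 2. Since 25 ≡ 1 (mod 8), (2/25) = +1. Now have -(1/25).
(1/25) = 1. Collecting the sign factors: -1.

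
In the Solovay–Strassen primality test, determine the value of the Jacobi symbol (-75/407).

Pull out -1: (-75/407) = (-1/407)·(75/407). Since 407 ≡ 3 (mod 4), (-1/407) = -1. Now have -(75/407).
Both 75 ≡ 3 and 407 ≡ 3 (mod 4), so reciprocity gives (75/407) = -(407/75). Reduce: 407 ≡ 32 (mod 75). Now have (32/75).
Factor out 2: 32 = 2^5. Since 75 ≡ 3 (mod 8), (2/75) = -1, and (2/75)^5 = -1. Now have -(1/75).
(1/75) = 1. Collecting the sign factors: -1.

-1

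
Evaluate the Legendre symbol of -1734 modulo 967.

1

(-1734|967)
  = (200|967)    [-1734 ≡ 200 mod 967]
  = (25|967)    [967 ≡ 7 mod 8 ⇒ (2|967)^3 = +1]
  = (967|25)    [QR: 25 ≡ 1 mod 4, sign kept]
  = (17|25)    [967 ≡ 17 mod 25]
  = (25|17)    [QR: 17 ≡ 1 mod 4, sign kept]
  = (8|17)    [25 ≡ 8 mod 17]
  = (1|17)    [17 ≡ 1 mod 8 ⇒ (2|17)^3 = +1]
  = 1    [(1|17) = 1]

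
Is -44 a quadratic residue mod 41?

no

(-44/41)
  = (38/41)    [-44 ≡ 38 mod 41]
  = (19/41)    [41 ≡ 1 mod 8 ⇒ (2/41) = +1]
  = (41/19)    [QR: 41 ≡ 1 mod 4, sign kept]
  = (3/19)    [41 ≡ 3 mod 19]
  = -(19/3)    [QR: both ≡ 3 mod 4, sign flips]
  = -(1/3)    [19 ≡ 1 mod 3]
  = -1    [(1/3) = 1]
(-44/41) = -1, and 41 is prime, so -44 is not a quadratic residue mod 41.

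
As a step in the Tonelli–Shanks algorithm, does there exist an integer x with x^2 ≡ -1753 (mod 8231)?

yes

(-1753/8231)
  = -(1753/8231)    [8231 ≡ 3 mod 4 ⇒ (-1/8231) = -1]
  = -(8231/1753)    [QR: 1753 ≡ 1 mod 4, sign kept]
  = -(1219/1753)    [8231 ≡ 1219 mod 1753]
  = -(1753/1219)    [QR: 1753 ≡ 1 mod 4, sign kept]
  = -(534/1219)    [1753 ≡ 534 mod 1219]
  = (267/1219)    [1219 ≡ 3 mod 8 ⇒ (2/1219) = -1]
  = -(1219/267)    [QR: both ≡ 3 mod 4, sign flips]
  = -(151/267)    [1219 ≡ 151 mod 267]
  = (267/151)    [QR: both ≡ 3 mod 4, sign flips]
  = (116/151)    [267 ≡ 116 mod 151]
  = (29/151)    [151 ≡ 7 mod 8 ⇒ (2/151)^2 = +1]
  = (151/29)    [QR: 29 ≡ 1 mod 4, sign kept]
  = (6/29)    [151 ≡ 6 mod 29]
  = -(3/29)    [29 ≡ 5 mod 8 ⇒ (2/29) = -1]
  = -(29/3)    [QR: 29 ≡ 1 mod 4, sign kept]
  = -(2/3)    [29 ≡ 2 mod 3]
  = (1/3)    [3 ≡ 3 mod 8 ⇒ (2/3) = -1]
  = 1    [(1/3) = 1]
(-1753/8231) = 1, and 8231 is prime, so -1753 is a quadratic residue mod 8231.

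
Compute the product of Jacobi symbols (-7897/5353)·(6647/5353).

0

By multiplicativity, (-7897·6647/5353) = (-7897/5353)·(6647/5353).
First factor (-7897/5353):
Pull out -1: (-7897/5353) = (-1/5353)·(7897/5353). Since 5353 ≡ 1 (mod 4), (-1/5353) = +1. Now have (7897/5353).
Reduce the numerator: 7897 ≡ 2544 (mod 5353), so (7897/5353) = (2544/5353).
Factor out 2: 2544 = 2^4·159. Since 5353 ≡ 1 (mod 8), (2/5353) = +1, and (2/5353)^4 = +1. Now have (159/5353).
5353 ≡ 1 (mod 4), so quadratic reciprocity gives (159/5353) = (5353/159). Reduce: 5353 ≡ 106 (mod 159). Now have (106/159).
Factor out 2: 106 = 2·53. Since 159 ≡ 7 (mod 8), (2/159) = +1. Now have (53/159).
53 ≡ 1 (mod 4), so quadratic reciprocity gives (53/159) = (159/53). Reduce: 159 ≡ 0 (mod 53). Now have (0/53).
The numerator is now 0 with denominator 53 > 1: the symbol is 0.
Second factor (6647/5353):
Reduce the numerator: 6647 ≡ 1294 (mod 5353), so (6647/5353) = (1294/5353).
Factor out 2: 1294 = 2·647. Since 5353 ≡ 1 (mod 8), (2/5353) = +1. Now have (647/5353).
5353 ≡ 1 (mod 4), so quadratic reciprocity gives (647/5353) = (5353/647). Reduce: 5353 ≡ 177 (mod 647). Now have (177/647).
177 ≡ 1 (mod 4), so quadratic reciprocity gives (177/647) = (647/177). Reduce: 647 ≡ 116 (mod 177). Now have (116/177).
Factor out 2: 116 = 2^2·29. Since 177 ≡ 1 (mod 8), (2/177) = +1, and (2/177)^2 = +1. Now have (29/177).
29 ≡ 1 (mod 4), so quadratic reciprocity gives (29/177) = (177/29). Reduce: 177 ≡ 3 (mod 29). Now have (3/29).
29 ≡ 1 (mod 4), so quadratic reciprocity gives (3/29) = (29/3). Reduce: 29 ≡ 2 (mod 3). Now have (2/3).
Factor out 2: 2 = 2. Since 3 ≡ 3 (mod 8), (2/3) = -1. Now have -(1/3).
(1/3) = 1. Collecting the sign factors: -1.
Product: (0)·(-1) = 0.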